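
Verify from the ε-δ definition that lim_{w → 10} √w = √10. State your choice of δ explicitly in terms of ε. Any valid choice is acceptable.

δ = min(10, √10·ε)

Let ε > 0. We want δ > 0 such that 0 < |w − 10| < δ implies |√w − √10| < ε.
Rationalise: √w − √10 = (w − 10)/(√w + √10), so |√w − √10| = |w − 10|/(√w + √10).
Restrict δ ≤ 10 so that |w − 10| < 10 forces w > 0, and then √w + √10 > √10.
Hence |√w − √10| < |w − 10|/√10, which is < ε once |w − 10| < √10·ε.
Take δ = min(10, √10·ε). If 0 < |w − 10| < δ then w > 0 and |√w − √10| < |w − 10|/√10 < ε.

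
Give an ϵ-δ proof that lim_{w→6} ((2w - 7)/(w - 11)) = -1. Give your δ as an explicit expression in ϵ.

Fix ϵ > 0. We want δ > 0 with 0 < |w − 6| < δ ⇒ |(2w - 7)/(w - 11) + 1| < ϵ.
Combining over a common denominator, (2w - 7)/(w - 11) + 1 = [(2w - 7)·(-5) − 5·(w - 11)] / [(-5)·(w - 11)] = -15(w − 6) / ((-5)(w - 11)).
So |(2w - 7)/(w - 11) + 1| = 15|w − 6| / (5·|w − 11|).
Require δ ≤ 5/2, so |w − 11| ≥ |-5| − |w − 6| > 5 − 5/2 = 5/2.
Hence |(2w - 7)/(w - 11) + 1| < 15|w − 6|/(5·(5/2)) = (6/5)|w − 6|, which is < ϵ once |w − 6| < (5/6)ϵ.
Take δ = min(5/2, (5/6)ϵ). Then 0 < |w − 6| < δ forces both bounds, so |(2w - 7)/(w - 11) + 1| < ϵ.

δ = min(5/2, (5/6)ϵ)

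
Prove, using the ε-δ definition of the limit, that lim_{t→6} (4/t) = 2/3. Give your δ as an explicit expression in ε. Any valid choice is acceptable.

Suppose ε > 0. We seek δ > 0 such that 0 < |t − 6| < δ implies |4/t − (2/3)| < ε.
|4/t − (2/3)| = 4·|6 − t|/(6·|t|) = 4|t − 6|/(6|t|).
Restrict δ ≤ 3. Then |t − 6| < 3 gives |t| > 3, so 6|t| > 18.
Then |4/t − (2/3)| < 4|t − 6|/18, which is < ε when |t − 6| < (9/2)ε.
Take δ = min(3, (9/2)ε). Then 0 < |t − 6| < δ gives both |t − 6| < 3 and |t − 6| < (9/2)ε, so |4/t − (2/3)| < ε.

δ = min(3, (9/2)ε)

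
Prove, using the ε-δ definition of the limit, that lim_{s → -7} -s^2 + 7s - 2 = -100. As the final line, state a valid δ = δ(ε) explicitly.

Let ε > 0 be given. We want δ > 0 such that 0 < |s + 7| < δ implies |(-s^2 + 7s - 2) + 100| < ε.
(-s^2 + 7s - 2) + 100 = -s^2 + 7s + 98 = (s + 7)(-s + 14).
So |(-s^2 + 7s - 2) + 100| = |s + 7|·|-s + 14|.
Require δ ≤ 2. Then |s + 7| < 2 gives |s| < 9, and by the triangle inequality |-s + 14| ≤ 9 + 14 = 23.
Hence |(-s^2 + 7s - 2) + 100| ≤ 23|s + 7| < ε provided |s + 7| < ε/23.
Choosing δ = min(2, ε/23) ensures both conditions, hence |(-s^2 + 7s - 2) + 100| < ε.

δ = min(2, ε/23)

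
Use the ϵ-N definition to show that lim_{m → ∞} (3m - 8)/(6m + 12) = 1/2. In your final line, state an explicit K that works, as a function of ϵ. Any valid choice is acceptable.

K = (7/3)/ϵ

Let ϵ > 0. For m ≥ 1, |(3m - 8)/(6m + 12) − (1/2)| = |-84|/(6(6m + 12)) = 84/(6(6m + 12)).
Since 6m + 12 ≥ 6m for m ≥ 1, this is ≤ 84/(6·6m) = (7/3)/m.
So |(3m - 8)/(6m + 12) − (1/2)| < ϵ whenever m > (7/3)/ϵ.
Take K = (7/3)/ϵ. If m > K then |(3m - 8)/(6m + 12) − (1/2)| ≤ (7/3)/m < ϵ.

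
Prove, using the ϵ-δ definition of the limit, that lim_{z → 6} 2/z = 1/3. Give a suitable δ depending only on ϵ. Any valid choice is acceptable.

Let ϵ > 0 be given. We seek δ > 0 such that 0 < |z − 6| < δ implies |2/z − (1/3)| < ϵ.
|2/z − (1/3)| = 2·|6 − z|/(6·|z|) = 2|z − 6|/(6|z|).
Require δ ≤ 3 so that |z| > 6 − 3 = 3, hence 6|z| > 18.
Then |2/z − (1/3)| < 2|z − 6|/18, which is < ϵ when |z − 6| < 9ϵ.
Take δ = min(3, 9ϵ). Then 0 < |z − 6| < δ gives both |z − 6| < 3 and |z − 6| < 9ϵ, so |2/z − (1/3)| < ϵ.

δ = min(3, 9ϵ)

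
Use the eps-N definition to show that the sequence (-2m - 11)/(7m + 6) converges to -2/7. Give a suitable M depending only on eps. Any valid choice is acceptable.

M = (65/49)/eps

Let eps > 0. For m ≥ 1, |(-2m - 11)/(7m + 6) + 2/7| = |-65|/(7(7m + 6)) = 65/(7(7m + 6)).
Since 7m + 6 ≥ 7m for m ≥ 1, this is ≤ 65/(7·7m) = (65/49)/m.
So |(-2m - 11)/(7m + 6) + 2/7| < eps whenever m > (65/49)/eps.
Take M = (65/49)/eps. If m > M then |(-2m - 11)/(7m + 6) + 2/7| ≤ (65/49)/m < eps.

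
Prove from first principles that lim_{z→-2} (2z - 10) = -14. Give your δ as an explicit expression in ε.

δ = ε/2

Suppose ε > 0. We need δ > 0 so that 0 < |z + 2| < δ implies |(2z - 10) + 14| < ε.
Since (2z - 10) + 14 = 2(z + 2), we have |(2z - 10) + 14| = 2|z + 2|.
Thus it suffices that |z + 2| < ε/2.
Choosing δ = ε/2 gives |(2z - 10) + 14| = 2|z + 2| < ε whenever |z + 2| < δ.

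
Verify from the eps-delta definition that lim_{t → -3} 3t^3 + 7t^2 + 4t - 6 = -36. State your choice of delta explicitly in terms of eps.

Let eps > 0. We want delta > 0 such that 0 < |t + 3| < delta implies |(3t^3 + 7t^2 + 4t - 6) + 36| < eps.
(3t^3 + 7t^2 + 4t - 6) + 36 = 3t^3 + 7t^2 + 4t + 30 = (t + 3)(3t^2 - 2t + 10).
So |(3t^3 + 7t^2 + 4t - 6) + 36| = |t + 3|·|3t^2 - 2t + 10|.
Assume first that |t + 3| < 1, so |t| < 4. Then |3t^2 - 2t + 10| ≤ 3·4^2 + 2·4 + 10 = 66.
Hence |(3t^3 + 7t^2 + 4t - 6) + 36| ≤ 66|t + 3| < eps provided |t + 3| < eps/66.
Take delta = min(1, eps/66). Then 0 < |t + 3| < delta gives both |t + 3| < 1 and |t + 3| < eps/66, so |(3t^3 + 7t^2 + 4t - 6) + 36| < eps.

delta = min(1, eps/66)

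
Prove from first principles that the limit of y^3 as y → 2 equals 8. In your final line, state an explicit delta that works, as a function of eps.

Fix eps > 0. We seek delta > 0 with 0 < |y − 2| < delta ⇒ |y^3 − 8| < eps.
Factor: y^3 − 8 = (y − 2)(y^2 + 2y + 4), so |y^3 − 8| = |y − 2|·|y^2 + 2y + 4|.
Impose delta ≤ 1 so that |y| < 3; then |y^2 + 2y + 4| ≤ 19.
Hence |y^3 − 8| ≤ 19|y − 2|, which is < eps once |y − 2| < eps/19.
Take delta = min(1, eps/19). If 0 < |y − 2| < delta then both bounds hold and |y^3 − 8| ≤ 19|y − 2| < 19·(eps/19) = eps.

delta = min(1, eps/19)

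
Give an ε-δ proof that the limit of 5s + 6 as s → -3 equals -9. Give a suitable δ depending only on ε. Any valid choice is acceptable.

Let ε > 0. We need δ > 0 so that 0 < |s + 3| < δ implies |(5s + 6) + 9| < ε.
Since (5s + 6) + 9 = 5(s + 3), we have |(5s + 6) + 9| = 5|s + 3|.
So 5|s + 3| < ε exactly when |s + 3| < ε/5.
Choosing δ = ε/5 gives |(5s + 6) + 9| = 5|s + 3| < ε whenever |s + 3| < δ.

δ = ε/5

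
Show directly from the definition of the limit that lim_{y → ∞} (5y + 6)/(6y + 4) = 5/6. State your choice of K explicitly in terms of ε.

Fix ε > 0. We seek K > 0 such that y > K implies |(5y + 6)/(6y + 4) − (5/6)| < ε.
(5y + 6)/(6y + 4) − (5/6) = (6(5y + 6) − 5(6y + 4)) / (6(6y + 4)) = 16/(6(6y + 4)).
For y > 0 we have 6y + 4 > 6y, so |(5y + 6)/(6y + 4) − (5/6)| = 16/(6(6y + 4)) < 16/(6·6y) = (4/9)/y.
Thus |(5y + 6)/(6y + 4) − (5/6)| < ε whenever y > (4/9)/ε.
Take K = (4/9)/ε. If y > K then |(5y + 6)/(6y + 4) − (5/6)| < (4/9)/y < ε.

K = (4/9)/ε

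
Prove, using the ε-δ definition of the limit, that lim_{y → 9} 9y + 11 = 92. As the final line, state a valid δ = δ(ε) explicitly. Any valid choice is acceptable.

Let ε > 0. We need δ > 0 so that 0 < |y − 9| < δ implies |(9y + 11) − 92| < ε.
Since (9y + 11) − 92 = 9(y − 9), we have |(9y + 11) − 92| = 9|y − 9|.
So 9|y − 9| < ε exactly when |y − 9| < ε/9.
Choosing δ = ε/9 gives |(9y + 11) − 92| = 9|y − 9| < ε whenever |y − 9| < δ.

δ = ε/9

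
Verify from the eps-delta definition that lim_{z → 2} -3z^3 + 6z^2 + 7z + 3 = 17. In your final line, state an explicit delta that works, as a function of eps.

delta = min(2, eps/55)

Suppose eps > 0. We want delta > 0 such that 0 < |z − 2| < delta implies |(-3z^3 + 6z^2 + 7z + 3) − 17| < eps.
(-3z^3 + 6z^2 + 7z + 3) − 17 = -3z^3 + 6z^2 + 7z - 14 = (z − 2)(-3z^2 + 7).
So |(-3z^3 + 6z^2 + 7z + 3) − 17| = |z − 2|·|-3z^2 + 7|.
Require delta ≤ 2. Then |z − 2| < 2 gives |z| < 4, and by the triangle inequality |-3z^2 + 7| ≤ 3·4^2 + 7 = 55.
Hence |(-3z^3 + 6z^2 + 7z + 3) − 17| ≤ 55|z − 2| < eps provided |z − 2| < eps/55.
Choosing delta = min(2, eps/55) ensures both conditions, hence |(-3z^3 + 6z^2 + 7z + 3) − 17| < eps.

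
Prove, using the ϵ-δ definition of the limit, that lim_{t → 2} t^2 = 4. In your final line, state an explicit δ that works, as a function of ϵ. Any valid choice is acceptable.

δ = min(1, ϵ/5)

Let ϵ > 0. We seek δ > 0 with 0 < |t − 2| < δ ⇒ |t^2 − 4| < ϵ.
Factor: t^2 − 4 = (t − 2)(t + 2), so |t^2 − 4| = |t − 2|·|t + 2|.
Impose δ ≤ 1 so that |t| < 3; then |t + 2| ≤ 5.
Hence |t^2 − 4| ≤ 5|t − 2|, which is < ϵ once |t − 2| < ϵ/5.
Take δ = min(1, ϵ/5). If 0 < |t − 2| < δ then both bounds hold and |t^2 − 4| ≤ 5|t − 2| < 5·(ϵ/5) = ϵ.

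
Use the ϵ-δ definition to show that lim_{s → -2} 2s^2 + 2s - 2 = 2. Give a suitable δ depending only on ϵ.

δ = min(1, ϵ/8)

Suppose ϵ > 0. We want δ > 0 such that 0 < |s + 2| < δ implies |(2s^2 + 2s - 2) − 2| < ϵ.
(2s^2 + 2s - 2) − 2 = 2s^2 + 2s - 4 = (s + 2)(2s - 2).
So |(2s^2 + 2s - 2) − 2| = |s + 2|·|2s - 2|.
Assume first that |s + 2| < 1, so |s| < 3. Then |2s - 2| ≤ 2·3 + 2 = 8.
Hence |(2s^2 + 2s - 2) − 2| ≤ 8|s + 2| < ϵ provided |s + 2| < ϵ/8.
Take δ = min(1, ϵ/8). Then 0 < |s + 2| < δ gives both |s + 2| < 1 and |s + 2| < ϵ/8, so |(2s^2 + 2s - 2) − 2| < ϵ.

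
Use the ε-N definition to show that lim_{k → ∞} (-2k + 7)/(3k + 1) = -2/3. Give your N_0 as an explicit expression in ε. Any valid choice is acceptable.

Suppose ε > 0. For k ≥ 1, |(-2k + 7)/(3k + 1) + 2/3| = |23|/(3(3k + 1)) = 23/(3(3k + 1)).
Since 3k + 1 ≥ 3k for k ≥ 1, this is ≤ 23/(3·3k) = (23/9)/k.
So |(-2k + 7)/(3k + 1) + 2/3| < ε whenever k > (23/9)/ε.
Take N_0 = (23/9)/ε. If k > N_0 then |(-2k + 7)/(3k + 1) + 2/3| ≤ (23/9)/k < ε.

N_0 = (23/9)/ε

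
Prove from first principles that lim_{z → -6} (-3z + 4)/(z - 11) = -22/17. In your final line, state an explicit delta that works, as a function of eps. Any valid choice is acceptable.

delta = min(17/2, (289/58)eps)

Fix eps > 0. We want delta > 0 with 0 < |z + 6| < delta ⇒ |(-3z + 4)/(z - 11) + 22/17| < eps.
Combining over a common denominator, (-3z + 4)/(z - 11) + 22/17 = [(-3z + 4)·(-17) − 22·(z - 11)] / [(-17)·(z - 11)] = 29(z + 6) / ((-17)(z - 11)).
So |(-3z + 4)/(z - 11) + 22/17| = 29|z + 6| / (17·|z − 11|).
Restrict delta ≤ 17/2. Then |z + 6| < 17/2 gives |z − 11| = |(z + 6) + (-17)| ≥ 17 − 17/2 = 17/2.
Hence |(-3z + 4)/(z - 11) + 22/17| < 29|z + 6|/(17·(17/2)) = (58/289)|z + 6|, which is < eps once |z + 6| < (289/58)eps.
Take delta = min(17/2, (289/58)eps). Then 0 < |z + 6| < delta forces both bounds, so |(-3z + 4)/(z - 11) + 22/17| < eps.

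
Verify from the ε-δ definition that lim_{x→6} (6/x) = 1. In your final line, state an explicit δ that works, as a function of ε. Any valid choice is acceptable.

δ = min(3, 3ε)

Let ε > 0 be given. We seek δ > 0 such that 0 < |x − 6| < δ implies |6/x − 1| < ε.
|6/x − 1| = 6·|6 − x|/(6·|x|) = 6|x − 6|/(6|x|).
Restrict δ ≤ 3. Then |x − 6| < 3 gives |x| > 3, so 6|x| > 18.
Then |6/x − 1| < 6|x − 6|/18, which is < ε when |x − 6| < 3ε.
Take δ = min(3, 3ε). Then 0 < |x − 6| < δ gives both |x − 6| < 3 and |x − 6| < 3ε, so |6/x − 1| < ε.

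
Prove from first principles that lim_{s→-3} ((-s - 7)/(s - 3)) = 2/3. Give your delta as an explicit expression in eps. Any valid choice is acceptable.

delta = min(3, (9/5)eps)

Let eps > 0 be given. We want delta > 0 with 0 < |s + 3| < delta ⇒ |(-s - 7)/(s - 3) − (2/3)| < eps.
Combining over a common denominator, (-s - 7)/(s - 3) − (2/3) = [(-s - 7)·(-6) − (-4)·(s - 3)] / [(-6)·(s - 3)] = 10(s + 3) / ((-6)(s - 3)).
So |(-s - 7)/(s - 3) − (2/3)| = 10|s + 3| / (6·|s − 3|).
Require delta ≤ 3, so |s − 3| ≥ |-6| − |s + 3| > 6 − 3 = 3.
Hence |(-s - 7)/(s - 3) − (2/3)| < 10|s + 3|/(6·3) = (5/9)|s + 3|, which is < eps once |s + 3| < (9/5)eps.
Take delta = min(3, (9/5)eps). Then 0 < |s + 3| < delta forces both bounds, so |(-s - 7)/(s - 3) − (2/3)| < eps.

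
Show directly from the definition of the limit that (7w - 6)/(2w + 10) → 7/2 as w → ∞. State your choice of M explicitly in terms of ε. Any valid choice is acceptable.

Suppose ε > 0. We seek M > 0 such that w > M implies |(7w - 6)/(2w + 10) − (7/2)| < ε.
(7w - 6)/(2w + 10) − (7/2) = (2(7w - 6) − 7(2w + 10)) / (2(2w + 10)) = -82/(2(2w + 10)).
For w > 0 we have 2w + 10 > 2w, so |(7w - 6)/(2w + 10) − (7/2)| = 82/(2(2w + 10)) < 82/(2·2w) = (41/2)/w.
Thus |(7w - 6)/(2w + 10) − (7/2)| < ε whenever w > (41/2)/ε.
Take M = (41/2)/ε. If w > M then |(7w - 6)/(2w + 10) − (7/2)| < (41/2)/w < ε.

M = (41/2)/ε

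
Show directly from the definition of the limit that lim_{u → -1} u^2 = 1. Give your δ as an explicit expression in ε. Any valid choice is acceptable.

δ = min(1, ε/3)

Let ε > 0 be given. We seek δ > 0 with 0 < |u + 1| < δ ⇒ |u^2 − 1| < ε.
Factor: u^2 − 1 = (u + 1)(u - 1), so |u^2 − 1| = |u + 1|·|u - 1|.
Restrict δ ≤ 1. Then |u + 1| < 1 gives |u| < 2, so by the triangle inequality |u - 1| ≤ 2 + 1 = 3.
Hence |u^2 − 1| ≤ 3|u + 1|, which is < ε once |u + 1| < ε/3.
Take δ = min(1, ε/3). If 0 < |u + 1| < δ then both bounds hold and |u^2 − 1| ≤ 3|u + 1| < 3·(ε/3) = ε.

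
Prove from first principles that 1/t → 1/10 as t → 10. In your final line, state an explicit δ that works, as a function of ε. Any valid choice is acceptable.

Suppose ε > 0. We seek δ > 0 such that 0 < |t − 10| < δ implies |1/t − (1/10)| < ε.
|1/t − (1/10)| = |10 − t|/(10·|t|) = |t − 10|/(10|t|).
Restrict δ ≤ 5. Then |t − 10| < 5 gives |t| > 5, so 10|t| > 50.
Then |1/t − (1/10)| < |t − 10|/50, which is < ε when |t − 10| < 50ε.
Take δ = min(5, 50ε). Then 0 < |t − 10| < δ gives both |t − 10| < 5 and |t − 10| < 50ε, so |1/t − (1/10)| < ε.

δ = min(5, 50ε)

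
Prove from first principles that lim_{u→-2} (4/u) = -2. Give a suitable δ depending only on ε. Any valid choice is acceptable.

Fix ε > 0. We seek δ > 0 such that 0 < |u + 2| < δ implies |4/u + 2| < ε.
|4/u + 2| = 4·|-2 − u|/(2·|u|) = 4|u + 2|/(2|u|).
Restrict δ ≤ 1. Then |u + 2| < 1 gives |u| > 1, so 2|u| > 2.
Then |4/u + 2| < 4|u + 2|/2, which is < ε when |u + 2| < (1/2)ε.
Take δ = min(1, (1/2)ε). Then 0 < |u + 2| < δ gives both |u + 2| < 1 and |u + 2| < (1/2)ε, so |4/u + 2| < ε.

δ = min(1, (1/2)ε)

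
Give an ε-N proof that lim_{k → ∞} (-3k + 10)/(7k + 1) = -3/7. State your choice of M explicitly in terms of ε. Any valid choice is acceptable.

M = (73/49)/ε

Suppose ε > 0. For k ≥ 1, |(-3k + 10)/(7k + 1) + 3/7| = |73|/(7(7k + 1)) = 73/(7(7k + 1)).
Since 7k + 1 ≥ 7k for k ≥ 1, this is ≤ 73/(7·7k) = (73/49)/k.
So |(-3k + 10)/(7k + 1) + 3/7| < ε whenever k > (73/49)/ε.
Take M = (73/49)/ε. If k > M then |(-3k + 10)/(7k + 1) + 3/7| ≤ (73/49)/k < ε.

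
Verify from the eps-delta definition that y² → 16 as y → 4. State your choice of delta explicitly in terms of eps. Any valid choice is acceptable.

delta = min(1, eps/9)

Let eps > 0. We seek delta > 0 with 0 < |y − 4| < delta ⇒ |y² − 16| < eps.
Factor: y² − 16 = (y − 4)(y + 4), so |y² − 16| = |y − 4|·|y + 4|.
Impose delta ≤ 1 so that |y| < 5; then |y + 4| ≤ 9.
Hence |y² − 16| ≤ 9|y − 4|, which is < eps once |y − 4| < eps/9.
Take delta = min(1, eps/9). If 0 < |y − 4| < delta then both bounds hold and |y² − 16| ≤ 9|y − 4| < 9·(eps/9) = eps.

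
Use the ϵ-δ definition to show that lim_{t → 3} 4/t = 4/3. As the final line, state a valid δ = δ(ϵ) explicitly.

Suppose ϵ > 0. We seek δ > 0 such that 0 < |t − 3| < δ implies |4/t − (4/3)| < ϵ.
|4/t − (4/3)| = 4·|3 − t|/(3·|t|) = 4|t − 3|/(3|t|).
Require δ ≤ 3/2 so that |t| > 3 − 3/2 = 3/2, hence 3|t| > 9/2.
Then |4/t − (4/3)| < 4|t − 3|/(9/2), which is < ϵ when |t − 3| < (9/8)ϵ.
Take δ = min(3/2, (9/8)ϵ). Then 0 < |t − 3| < δ gives both |t − 3| < 3/2 and |t − 3| < (9/8)ϵ, so |4/t − (4/3)| < ϵ.

δ = min(3/2, (9/8)ϵ)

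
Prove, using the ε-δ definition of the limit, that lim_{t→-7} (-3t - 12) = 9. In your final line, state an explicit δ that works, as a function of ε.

Suppose ε > 0. We need δ > 0 so that 0 < |t + 7| < δ implies |(-3t - 12) − 9| < ε.
|(-3t - 12) − 9| = |-3t - 21| = 3|t + 7|.
Thus it suffices that |t + 7| < ε/3.
Take δ = ε/3. If 0 < |t + 7| < δ then |(-3t - 12) − 9| = 3|t + 7| < 3·(ε/3) = ε.

δ = ε/3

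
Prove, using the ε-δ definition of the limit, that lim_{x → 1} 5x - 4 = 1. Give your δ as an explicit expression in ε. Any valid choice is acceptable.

δ = ε/5

Let ε > 0 be given. We need δ > 0 so that 0 < |x − 1| < δ implies |(5x - 4) − 1| < ε.
Since (5x - 4) − 1 = 5(x − 1), we have |(5x - 4) − 1| = 5|x − 1|.
Thus it suffices that |x − 1| < ε/5.
Take δ = ε/5. If 0 < |x − 1| < δ then |(5x - 4) − 1| = 5|x − 1| < 5·(ε/5) = ε.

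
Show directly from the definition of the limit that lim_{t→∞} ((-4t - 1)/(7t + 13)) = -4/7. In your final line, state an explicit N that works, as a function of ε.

Fix ε > 0. We seek N > 0 such that t > N implies |(-4t - 1)/(7t + 13) + 4/7| < ε.
(-4t - 1)/(7t + 13) + 4/7 = (7(-4t - 1) − (-4)(7t + 13)) / (7(7t + 13)) = 45/(7(7t + 13)).
For t > 0 we have 7t + 13 > 7t, so |(-4t - 1)/(7t + 13) + 4/7| = 45/(7(7t + 13)) < 45/(7·7t) = (45/49)/t.
Thus |(-4t - 1)/(7t + 13) + 4/7| < ε whenever t > (45/49)/ε.
Take N = (45/49)/ε. If t > N then |(-4t - 1)/(7t + 13) + 4/7| < (45/49)/t < ε.

N = (45/49)/ε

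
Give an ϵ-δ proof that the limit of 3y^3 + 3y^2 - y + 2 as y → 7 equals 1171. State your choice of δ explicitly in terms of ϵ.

δ = min(1, ϵ/551)

Fix ϵ > 0. We want δ > 0 such that 0 < |y − 7| < δ implies |(3y^3 + 3y^2 - y + 2) − 1171| < ϵ.
(3y^3 + 3y^2 - y + 2) − 1171 = 3y^3 + 3y^2 - y - 1169 = (y − 7)(3y^2 + 24y + 167).
So |(3y^3 + 3y^2 - y + 2) − 1171| = |y − 7|·|3y^2 + 24y + 167|.
Require δ ≤ 1. Then |y − 7| < 1 gives |y| < 8, and by the triangle inequality |3y^2 + 24y + 167| ≤ 3·8^2 + 24·8 + 167 = 551.
Hence |(3y^3 + 3y^2 - y + 2) − 1171| ≤ 551|y − 7| < ϵ provided |y − 7| < ϵ/551.
Take δ = min(1, ϵ/551). Then 0 < |y − 7| < δ gives both |y − 7| < 1 and |y − 7| < ϵ/551, so |(3y^3 + 3y^2 - y + 2) − 1171| < ϵ.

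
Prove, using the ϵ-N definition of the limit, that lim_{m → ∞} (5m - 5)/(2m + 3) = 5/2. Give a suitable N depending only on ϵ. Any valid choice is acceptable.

N = (25/4)/ϵ

Let ϵ > 0. For m ≥ 1, |(5m - 5)/(2m + 3) − (5/2)| = |-25|/(2(2m + 3)) = 25/(2(2m + 3)).
Since 2m + 3 ≥ 2m for m ≥ 1, this is ≤ 25/(2·2m) = (25/4)/m.
So |(5m - 5)/(2m + 3) − (5/2)| < ϵ whenever m > (25/4)/ϵ.
Take N = (25/4)/ϵ. If m > N then |(5m - 5)/(2m + 3) − (5/2)| ≤ (25/4)/m < ϵ.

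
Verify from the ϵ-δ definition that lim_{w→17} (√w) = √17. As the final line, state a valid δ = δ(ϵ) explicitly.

Let ϵ > 0 be given. We want δ > 0 such that 0 < |w − 17| < δ implies |√w − √17| < ϵ.
Multiplying by the conjugate, |√w − √17| = |w − 17|/(√w + √17).
Restrict δ ≤ 17 so that |w − 17| < 17 forces w > 0, and then √w + √17 > √17.
Hence |√w − √17| < |w − 17|/√17, which is < ϵ once |w − 17| < √17·ϵ.
Take δ = min(17, √17·ϵ). If 0 < |w − 17| < δ then w > 0 and |√w − √17| < |w − 17|/√17 < ϵ.

δ = min(17, √17·ϵ)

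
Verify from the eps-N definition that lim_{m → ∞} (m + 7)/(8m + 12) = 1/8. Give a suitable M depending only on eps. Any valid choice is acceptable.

Suppose eps > 0. For m ≥ 1, |(m + 7)/(8m + 12) − (1/8)| = |44|/(8(8m + 12)) = 44/(8(8m + 12)).
Since 8m + 12 ≥ 8m for m ≥ 1, this is ≤ 44/(8·8m) = (11/16)/m.
So |(m + 7)/(8m + 12) − (1/8)| < eps whenever m > (11/16)/eps.
Take M = (11/16)/eps. If m > M then |(m + 7)/(8m + 12) − (1/8)| ≤ (11/16)/m < eps.

M = (11/16)/eps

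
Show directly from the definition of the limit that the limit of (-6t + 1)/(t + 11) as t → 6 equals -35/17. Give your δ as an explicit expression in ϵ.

Suppose ϵ > 0. We want δ > 0 with 0 < |t − 6| < δ ⇒ |(-6t + 1)/(t + 11) + 35/17| < ϵ.
Combining over a common denominator, (-6t + 1)/(t + 11) + 35/17 = [(-6t + 1)·17 − (-35)·(t + 11)] / [17·(t + 11)] = -67(t − 6) / (17(t + 11)).
So |(-6t + 1)/(t + 11) + 35/17| = 67|t − 6| / (17·|t + 11|).
Restrict δ ≤ 17/2. Then |t − 6| < 17/2 gives |t + 11| = |(t − 6) + 17| ≥ 17 − 17/2 = 17/2.
Hence |(-6t + 1)/(t + 11) + 35/17| < 67|t − 6|/(17·(17/2)) = (134/289)|t − 6|, which is < ϵ once |t − 6| < (289/134)ϵ.
Take δ = min(17/2, (289/134)ϵ). Then 0 < |t − 6| < δ forces both bounds, so |(-6t + 1)/(t + 11) + 35/17| < ϵ.

δ = min(17/2, (289/134)ϵ)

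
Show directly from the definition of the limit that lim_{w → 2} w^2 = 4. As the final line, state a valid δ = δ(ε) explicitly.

δ = min(2, ε/6)

Suppose ε > 0. We seek δ > 0 with 0 < |w − 2| < δ ⇒ |w^2 − 4| < ε.
Factor: w^2 − 4 = (w − 2)(w + 2), so |w^2 − 4| = |w − 2|·|w + 2|.
Impose δ ≤ 2 so that |w| < 4; then |w + 2| ≤ 6.
Hence |w^2 − 4| ≤ 6|w − 2|, which is < ε once |w − 2| < ε/6.
Take δ = min(2, ε/6). If 0 < |w − 2| < δ then both bounds hold and |w^2 − 4| ≤ 6|w − 2| < 6·(ε/6) = ε.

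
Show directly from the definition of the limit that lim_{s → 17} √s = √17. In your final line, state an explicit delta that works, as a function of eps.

delta = min(17, √17·eps)

Let eps > 0. We want delta > 0 such that 0 < |s − 17| < delta implies |√s − √17| < eps.
Rationalise: √s − √17 = (s − 17)/(√s + √17), so |√s − √17| = |s − 17|/(√s + √17).
Restrict delta ≤ 17 so that |s − 17| < 17 forces s > 0, and then √s + √17 > √17.
Hence |√s − √17| < |s − 17|/√17, which is < eps once |s − 17| < √17·eps.
Take delta = min(17, √17·eps). If 0 < |s − 17| < delta then s > 0 and |√s − √17| < |s − 17|/√17 < eps.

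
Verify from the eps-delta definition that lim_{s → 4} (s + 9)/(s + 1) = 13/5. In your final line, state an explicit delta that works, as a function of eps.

delta = min(5/2, (25/16)eps)

Fix eps > 0. We want delta > 0 with 0 < |s − 4| < delta ⇒ |(s + 9)/(s + 1) − (13/5)| < eps.
Combining over a common denominator, (s + 9)/(s + 1) − (13/5) = [(s + 9)·5 − 13·(s + 1)] / [5·(s + 1)] = -8(s − 4) / (5(s + 1)).
So |(s + 9)/(s + 1) − (13/5)| = 8|s − 4| / (5·|s + 1|).
Require delta ≤ 5/2, so |s + 1| ≥ |5| − |s − 4| > 5 − 5/2 = 5/2.
Hence |(s + 9)/(s + 1) − (13/5)| < 8|s − 4|/(5·(5/2)) = (16/25)|s − 4|, which is < eps once |s − 4| < (25/16)eps.
Take delta = min(5/2, (25/16)eps). Then 0 < |s − 4| < delta forces both bounds, so |(s + 9)/(s + 1) − (13/5)| < eps.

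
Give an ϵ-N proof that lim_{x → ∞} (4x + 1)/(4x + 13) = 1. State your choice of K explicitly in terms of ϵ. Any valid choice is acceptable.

Suppose ϵ > 0. We seek K > 0 such that x > K implies |(4x + 1)/(4x + 13) − 1| < ϵ.
(4x + 1)/(4x + 13) − 1 = (4(4x + 1) − 4(4x + 13)) / (4(4x + 13)) = -48/(4(4x + 13)).
For x > 0 we have 4x + 13 > 4x, so |(4x + 1)/(4x + 13) − 1| = 48/(4(4x + 13)) < 48/(4·4x) = 3/x.
Thus |(4x + 1)/(4x + 13) − 1| < ϵ whenever x > 3/ϵ.
Take K = 3/ϵ. If x > K then |(4x + 1)/(4x + 13) − 1| < 3/x < ϵ.

K = 3/ϵ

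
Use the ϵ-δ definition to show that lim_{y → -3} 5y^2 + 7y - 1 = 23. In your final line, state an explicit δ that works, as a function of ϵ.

δ = min(1, ϵ/28)

Suppose ϵ > 0. We want δ > 0 such that 0 < |y + 3| < δ implies |(5y^2 + 7y - 1) − 23| < ϵ.
(5y^2 + 7y - 1) − 23 = 5y^2 + 7y - 24 = (y + 3)(5y - 8).
So |(5y^2 + 7y - 1) − 23| = |y + 3|·|5y - 8|.
Require δ ≤ 1. Then |y + 3| < 1 gives |y| < 4, and by the triangle inequality |5y - 8| ≤ 5·4 + 8 = 28.
Hence |(5y^2 + 7y - 1) − 23| ≤ 28|y + 3| < ϵ provided |y + 3| < ϵ/28.
Take δ = min(1, ϵ/28). Then 0 < |y + 3| < δ gives both |y + 3| < 1 and |y + 3| < ϵ/28, so |(5y^2 + 7y - 1) − 23| < ϵ.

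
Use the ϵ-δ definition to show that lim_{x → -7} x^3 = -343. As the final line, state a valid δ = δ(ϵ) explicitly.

δ = min(1, ϵ/169)

Let ϵ > 0 be given. We seek δ > 0 with 0 < |x + 7| < δ ⇒ |x^3 + 343| < ϵ.
Factor: x^3 + 343 = (x + 7)(x^2 - 7x + 49), so |x^3 + 343| = |x + 7|·|x^2 - 7x + 49|.
Impose δ ≤ 1 so that |x| < 8; then |x^2 - 7x + 49| ≤ 169.
Hence |x^3 + 343| ≤ 169|x + 7|, which is < ϵ once |x + 7| < ϵ/169.
Take δ = min(1, ϵ/169). If 0 < |x + 7| < δ then both bounds hold and |x^3 + 343| ≤ 169|x + 7| < 169·(ϵ/169) = ϵ.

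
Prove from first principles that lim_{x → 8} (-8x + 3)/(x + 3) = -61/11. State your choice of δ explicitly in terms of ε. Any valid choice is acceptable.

Let ε > 0. We want δ > 0 with 0 < |x − 8| < δ ⇒ |(-8x + 3)/(x + 3) + 61/11| < ε.
Combining over a common denominator, (-8x + 3)/(x + 3) + 61/11 = [(-8x + 3)·11 − (-61)·(x + 3)] / [11·(x + 3)] = -27(x − 8) / (11(x + 3)).
So |(-8x + 3)/(x + 3) + 61/11| = 27|x − 8| / (11·|x + 3|).
Restrict δ ≤ 11/2. Then |x − 8| < 11/2 gives |x + 3| = |(x − 8) + 11| ≥ 11 − 11/2 = 11/2.
Hence |(-8x + 3)/(x + 3) + 61/11| < 27|x − 8|/(11·(11/2)) = (54/121)|x − 8|, which is < ε once |x − 8| < (121/54)ε.
Take δ = min(11/2, (121/54)ε). Then 0 < |x − 8| < δ forces both bounds, so |(-8x + 3)/(x + 3) + 61/11| < ε.

δ = min(11/2, (121/54)ε)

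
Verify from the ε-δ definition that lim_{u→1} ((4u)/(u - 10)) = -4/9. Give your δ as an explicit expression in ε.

δ = min(9/2, (81/80)ε)

Let ε > 0 be given. We want δ > 0 with 0 < |u − 1| < δ ⇒ |(4u)/(u - 10) + 4/9| < ε.
Combining over a common denominator, (4u)/(u - 10) + 4/9 = [(4u)·(-9) − 4·(u - 10)] / [(-9)·(u - 10)] = -40(u − 1) / ((-9)(u - 10)).
So |(4u)/(u - 10) + 4/9| = 40|u − 1| / (9·|u − 10|).
Restrict δ ≤ 9/2. Then |u − 1| < 9/2 gives |u − 10| = |(u − 1) + (-9)| ≥ 9 − 9/2 = 9/2.
Hence |(4u)/(u - 10) + 4/9| < 40|u − 1|/(9·(9/2)) = (80/81)|u − 1|, which is < ε once |u − 1| < (81/80)ε.
Take δ = min(9/2, (81/80)ε). Then 0 < |u − 1| < δ forces both bounds, so |(4u)/(u - 10) + 4/9| < ε.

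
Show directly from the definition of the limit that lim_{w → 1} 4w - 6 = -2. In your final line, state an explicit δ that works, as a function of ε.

δ = ε/4

Let ε > 0. We need δ > 0 so that 0 < |w − 1| < δ implies |(4w - 6) + 2| < ε.
|(4w - 6) + 2| = |4w - 4| = 4|w − 1|.
Thus it suffices that |w − 1| < ε/4.
Take δ = ε/4. If 0 < |w − 1| < δ then |(4w - 6) + 2| = 4|w − 1| < 4·(ε/4) = ε.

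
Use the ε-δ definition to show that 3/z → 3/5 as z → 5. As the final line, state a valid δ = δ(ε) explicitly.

Let ε > 0 be given. We seek δ > 0 such that 0 < |z − 5| < δ implies |3/z − (3/5)| < ε.
|3/z − (3/5)| = 3·|5 − z|/(5·|z|) = 3|z − 5|/(5|z|).
Restrict δ ≤ 5/2. Then |z − 5| < 5/2 gives |z| > 5/2, so 5|z| > 25/2.
Then |3/z − (3/5)| < 3|z − 5|/(25/2), which is < ε when |z − 5| < (25/6)ε.
Take δ = min(5/2, (25/6)ε). Then 0 < |z − 5| < δ gives both |z − 5| < 5/2 and |z − 5| < (25/6)ε, so |3/z − (3/5)| < ε.

δ = min(5/2, (25/6)ε)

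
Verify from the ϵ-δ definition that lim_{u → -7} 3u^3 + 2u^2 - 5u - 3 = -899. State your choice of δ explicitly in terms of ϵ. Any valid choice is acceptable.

δ = min(2, ϵ/542)

Let ϵ > 0. We want δ > 0 such that 0 < |u + 7| < δ implies |(3u^3 + 2u^2 - 5u - 3) + 899| < ϵ.
(3u^3 + 2u^2 - 5u - 3) + 899 = 3u^3 + 2u^2 - 5u + 896 = (u + 7)(3u^2 - 19u + 128).
So |(3u^3 + 2u^2 - 5u - 3) + 899| = |u + 7|·|3u^2 - 19u + 128|.
Require δ ≤ 2. Then |u + 7| < 2 gives |u| < 9, and by the triangle inequality |3u^2 - 19u + 128| ≤ 3·9^2 + 19·9 + 128 = 542.
Hence |(3u^3 + 2u^2 - 5u - 3) + 899| ≤ 542|u + 7| < ϵ provided |u + 7| < ϵ/542.
Choosing δ = min(2, ϵ/542) ensures both conditions, hence |(3u^3 + 2u^2 - 5u - 3) + 899| < ϵ.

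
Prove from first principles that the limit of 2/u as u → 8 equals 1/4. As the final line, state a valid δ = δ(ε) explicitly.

δ = min(4, 16ε)

Let ε > 0. We seek δ > 0 such that 0 < |u − 8| < δ implies |2/u − (1/4)| < ε.
|2/u − (1/4)| = 2·|8 − u|/(8·|u|) = 2|u − 8|/(8|u|).
Require δ ≤ 4 so that |u| > 8 − 4 = 4, hence 8|u| > 32.
Then |2/u − (1/4)| < 2|u − 8|/32, which is < ε when |u − 8| < 16ε.
Take δ = min(4, 16ε). Then 0 < |u − 8| < δ gives both |u − 8| < 4 and |u − 8| < 16ε, so |2/u − (1/4)| < ε.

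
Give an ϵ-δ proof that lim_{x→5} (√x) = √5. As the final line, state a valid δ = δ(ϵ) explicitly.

Let ϵ > 0. We want δ > 0 such that 0 < |x − 5| < δ implies |√x − √5| < ϵ.
Multiplying by the conjugate, |√x − √5| = |x − 5|/(√x + √5).
Restrict δ ≤ 5 so that |x − 5| < 5 forces x > 0, and then √x + √5 > √5.
Hence |√x − √5| < |x − 5|/√5, which is < ϵ once |x − 5| < √5·ϵ.
Take δ = min(5, √5·ϵ). If 0 < |x − 5| < δ then x > 0 and |√x − √5| < |x − 5|/√5 < ϵ.

δ = min(5, √5·ϵ)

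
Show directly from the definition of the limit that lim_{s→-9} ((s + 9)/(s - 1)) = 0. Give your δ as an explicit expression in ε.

δ = min(5, 5ε)

Fix ε > 0. We want δ > 0 with 0 < |s + 9| < δ ⇒ |(s + 9)/(s - 1) − 0| < ε.
Combining over a common denominator, (s + 9)/(s - 1) − 0 = [(s + 9)·(-10) − 0·(s - 1)] / [(-10)·(s - 1)] = -10(s + 9) / ((-10)(s - 1)).
So |(s + 9)/(s - 1) − 0| = 10|s + 9| / (10·|s − 1|).
Require δ ≤ 5, so |s − 1| ≥ |-10| − |s + 9| > 10 − 5 = 5.
Hence |(s + 9)/(s - 1) − 0| < 10|s + 9|/(10·5) = (1/5)|s + 9|, which is < ε once |s + 9| < 5ε.
Take δ = min(5, 5ε). Then 0 < |s + 9| < δ forces both bounds, so |(s + 9)/(s - 1) − 0| < ε.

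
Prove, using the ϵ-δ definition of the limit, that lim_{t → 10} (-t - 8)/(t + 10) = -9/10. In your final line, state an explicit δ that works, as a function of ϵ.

δ = min(10, 100ϵ)

Let ϵ > 0. We want δ > 0 with 0 < |t − 10| < δ ⇒ |(-t - 8)/(t + 10) + 9/10| < ϵ.
Combining over a common denominator, (-t - 8)/(t + 10) + 9/10 = [(-t - 8)·20 − (-18)·(t + 10)] / [20·(t + 10)] = -2(t − 10) / (20(t + 10)).
So |(-t - 8)/(t + 10) + 9/10| = 2|t − 10| / (20·|t + 10|).
Restrict δ ≤ 10. Then |t − 10| < 10 gives |t + 10| = |(t − 10) + 20| ≥ 20 − 10 = 10.
Hence |(-t - 8)/(t + 10) + 9/10| < 2|t − 10|/(20·10) = (1/100)|t − 10|, which is < ϵ once |t − 10| < 100ϵ.
Take δ = min(10, 100ϵ). Then 0 < |t − 10| < δ forces both bounds, so |(-t - 8)/(t + 10) + 9/10| < ϵ.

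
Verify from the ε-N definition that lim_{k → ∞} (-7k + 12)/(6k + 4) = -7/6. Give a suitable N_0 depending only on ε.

N_0 = (25/9)/ε

Let ε > 0 be given. For k ≥ 1, |(-7k + 12)/(6k + 4) + 7/6| = |100|/(6(6k + 4)) = 100/(6(6k + 4)).
Since 6k + 4 ≥ 6k for k ≥ 1, this is ≤ 100/(6·6k) = (25/9)/k.
So |(-7k + 12)/(6k + 4) + 7/6| < ε whenever k > (25/9)/ε.
Take N_0 = (25/9)/ε. If k > N_0 then |(-7k + 12)/(6k + 4) + 7/6| ≤ (25/9)/k < ε.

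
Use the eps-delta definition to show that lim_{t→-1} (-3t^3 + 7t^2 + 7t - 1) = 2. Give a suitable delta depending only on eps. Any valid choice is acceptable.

Suppose eps > 0. We want delta > 0 such that 0 < |t + 1| < delta implies |(-3t^3 + 7t^2 + 7t - 1) − 2| < eps.
(-3t^3 + 7t^2 + 7t - 1) − 2 = -3t^3 + 7t^2 + 7t - 3 = (t + 1)(-3t^2 + 10t - 3).
So |(-3t^3 + 7t^2 + 7t - 1) − 2| = |t + 1|·|-3t^2 + 10t - 3|.
Require delta ≤ 2. Then |t + 1| < 2 gives |t| < 3, and by the triangle inequality |-3t^2 + 10t - 3| ≤ 3·3^2 + 10·3 + 3 = 60.
Hence |(-3t^3 + 7t^2 + 7t - 1) − 2| ≤ 60|t + 1| < eps provided |t + 1| < eps/60.
Choosing delta = min(2, eps/60) ensures both conditions, hence |(-3t^3 + 7t^2 + 7t - 1) − 2| < eps.

delta = min(2, eps/60)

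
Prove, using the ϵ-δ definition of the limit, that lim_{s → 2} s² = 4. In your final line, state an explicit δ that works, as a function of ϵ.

δ = min(2, ϵ/6)

Fix ϵ > 0. We seek δ > 0 with 0 < |s − 2| < δ ⇒ |s² − 4| < ϵ.
Factor: s² − 4 = (s − 2)(s + 2), so |s² − 4| = |s − 2|·|s + 2|.
Impose δ ≤ 2 so that |s| < 4; then |s + 2| ≤ 6.
Hence |s² − 4| ≤ 6|s − 2|, which is < ϵ once |s − 2| < ϵ/6.
Take δ = min(2, ϵ/6). If 0 < |s − 2| < δ then both bounds hold and |s² − 4| ≤ 6|s − 2| < 6·(ϵ/6) = ϵ.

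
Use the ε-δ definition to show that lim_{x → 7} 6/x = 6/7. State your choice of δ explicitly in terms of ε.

Let ε > 0 be given. We seek δ > 0 such that 0 < |x − 7| < δ implies |6/x − (6/7)| < ε.
|6/x − (6/7)| = 6·|7 − x|/(7·|x|) = 6|x − 7|/(7|x|).
Require δ ≤ 7/2 so that |x| > 7 − 7/2 = 7/2, hence 7|x| > 49/2.
Then |6/x − (6/7)| < 6|x − 7|/(49/2), which is < ε when |x − 7| < (49/12)ε.
Take δ = min(7/2, (49/12)ε). Then 0 < |x − 7| < δ gives both |x − 7| < 7/2 and |x − 7| < (49/12)ε, so |6/x − (6/7)| < ε.

δ = min(7/2, (49/12)ε)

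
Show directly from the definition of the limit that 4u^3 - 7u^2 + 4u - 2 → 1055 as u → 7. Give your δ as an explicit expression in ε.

Fix ε > 0. We want δ > 0 such that 0 < |u − 7| < δ implies |(4u^3 - 7u^2 + 4u - 2) − 1055| < ε.
(4u^3 - 7u^2 + 4u - 2) − 1055 = 4u^3 - 7u^2 + 4u - 1057 = (u − 7)(4u^2 + 21u + 151).
So |(4u^3 - 7u^2 + 4u - 2) − 1055| = |u − 7|·|4u^2 + 21u + 151|.
Require δ ≤ 2. Then |u − 7| < 2 gives |u| < 9, and by the triangle inequality |4u^2 + 21u + 151| ≤ 4·9^2 + 21·9 + 151 = 664.
Hence |(4u^3 - 7u^2 + 4u - 2) − 1055| ≤ 664|u − 7| < ε provided |u − 7| < ε/664.
Take δ = min(2, ε/664). Then 0 < |u − 7| < δ gives both |u − 7| < 2 and |u − 7| < ε/664, so |(4u^3 - 7u^2 + 4u - 2) − 1055| < ε.

δ = min(2, ε/664)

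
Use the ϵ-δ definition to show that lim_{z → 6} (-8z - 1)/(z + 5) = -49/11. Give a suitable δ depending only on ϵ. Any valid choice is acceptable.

Let ϵ > 0. We want δ > 0 with 0 < |z − 6| < δ ⇒ |(-8z - 1)/(z + 5) + 49/11| < ϵ.
Combining over a common denominator, (-8z - 1)/(z + 5) + 49/11 = [(-8z - 1)·11 − (-49)·(z + 5)] / [11·(z + 5)] = -39(z − 6) / (11(z + 5)).
So |(-8z - 1)/(z + 5) + 49/11| = 39|z − 6| / (11·|z + 5|).
Require δ ≤ 11/2, so |z + 5| ≥ |11| − |z − 6| > 11 − 11/2 = 11/2.
Hence |(-8z - 1)/(z + 5) + 49/11| < 39|z − 6|/(11·(11/2)) = (78/121)|z − 6|, which is < ϵ once |z − 6| < (121/78)ϵ.
Take δ = min(11/2, (121/78)ϵ). Then 0 < |z − 6| < δ forces both bounds, so |(-8z - 1)/(z + 5) + 49/11| < ϵ.

δ = min(11/2, (121/78)ϵ)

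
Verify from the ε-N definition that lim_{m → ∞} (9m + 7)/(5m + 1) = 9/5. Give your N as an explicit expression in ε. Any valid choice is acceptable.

Let ε > 0. For m ≥ 1, |(9m + 7)/(5m + 1) − (9/5)| = |26|/(5(5m + 1)) = 26/(5(5m + 1)).
Since 5m + 1 ≥ 5m for m ≥ 1, this is ≤ 26/(5·5m) = (26/25)/m.
So |(9m + 7)/(5m + 1) − (9/5)| < ε whenever m > (26/25)/ε.
Take N = (26/25)/ε. If m > N then |(9m + 7)/(5m + 1) − (9/5)| ≤ (26/25)/m < ε.

N = (26/25)/ε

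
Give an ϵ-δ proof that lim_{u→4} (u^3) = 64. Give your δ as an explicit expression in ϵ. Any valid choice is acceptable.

δ = min(1, ϵ/61)

Let ϵ > 0 be given. We seek δ > 0 with 0 < |u − 4| < δ ⇒ |u^3 − 64| < ϵ.
Factor: u^3 − 64 = (u − 4)(u^2 + 4u + 16), so |u^3 − 64| = |u − 4|·|u^2 + 4u + 16|.
Impose δ ≤ 1 so that |u| < 5; then |u^2 + 4u + 16| ≤ 61.
Hence |u^3 − 64| ≤ 61|u − 4|, which is < ϵ once |u − 4| < ϵ/61.
Take δ = min(1, ϵ/61). If 0 < |u − 4| < δ then both bounds hold and |u^3 − 64| ≤ 61|u − 4| < 61·(ϵ/61) = ϵ.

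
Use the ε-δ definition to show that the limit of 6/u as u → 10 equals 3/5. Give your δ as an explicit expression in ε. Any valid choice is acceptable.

Suppose ε > 0. We seek δ > 0 such that 0 < |u − 10| < δ implies |6/u − (3/5)| < ε.
|6/u − (3/5)| = 6·|10 − u|/(10·|u|) = 6|u − 10|/(10|u|).
Require δ ≤ 5 so that |u| > 10 − 5 = 5, hence 10|u| > 50.
Then |6/u − (3/5)| < 6|u − 10|/50, which is < ε when |u − 10| < (25/3)ε.
Take δ = min(5, (25/3)ε). Then 0 < |u − 10| < δ gives both |u − 10| < 5 and |u − 10| < (25/3)ε, so |6/u − (3/5)| < ε.

δ = min(5, (25/3)ε)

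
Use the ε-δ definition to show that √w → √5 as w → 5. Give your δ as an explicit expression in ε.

Let ε > 0 be given. We want δ > 0 such that 0 < |w − 5| < δ implies |√w − √5| < ε.
Rationalise: √w − √5 = (w − 5)/(√w + √5), so |√w − √5| = |w − 5|/(√w + √5).
Restrict δ ≤ 5 so that |w − 5| < 5 forces w > 0, and then √w + √5 > √5.
Hence |√w − √5| < |w − 5|/√5, which is < ε once |w − 5| < √5·ε.
Take δ = min(5, √5·ε). If 0 < |w − 5| < δ then w > 0 and |√w − √5| < |w − 5|/√5 < ε.

δ = min(5, √5·ε)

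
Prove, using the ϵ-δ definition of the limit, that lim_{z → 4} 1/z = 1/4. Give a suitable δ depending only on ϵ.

δ = min(2, 8ϵ)

Fix ϵ > 0. We seek δ > 0 such that 0 < |z − 4| < δ implies |1/z − (1/4)| < ϵ.
|1/z − (1/4)| = |4 − z|/(4·|z|) = |z − 4|/(4|z|).
Require δ ≤ 2 so that |z| > 4 − 2 = 2, hence 4|z| > 8.
Then |1/z − (1/4)| < |z − 4|/8, which is < ϵ when |z − 4| < 8ϵ.
Take δ = min(2, 8ϵ). Then 0 < |z − 4| < δ gives both |z − 4| < 2 and |z − 4| < 8ϵ, so |1/z − (1/4)| < ϵ.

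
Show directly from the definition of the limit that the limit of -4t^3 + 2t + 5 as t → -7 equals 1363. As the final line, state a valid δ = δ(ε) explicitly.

Let ε > 0. We want δ > 0 such that 0 < |t + 7| < δ implies |(-4t^3 + 2t + 5) − 1363| < ε.
(-4t^3 + 2t + 5) − 1363 = -4t^3 + 2t - 1358 = (t + 7)(-4t^2 + 28t - 194).
So |(-4t^3 + 2t + 5) − 1363| = |t + 7|·|-4t^2 + 28t - 194|.
Require δ ≤ 2. Then |t + 7| < 2 gives |t| < 9, and by the triangle inequality |-4t^2 + 28t - 194| ≤ 4·9^2 + 28·9 + 194 = 770.
Hence |(-4t^3 + 2t + 5) − 1363| ≤ 770|t + 7| < ε provided |t + 7| < ε/770.
Choosing δ = min(2, ε/770) ensures both conditions, hence |(-4t^3 + 2t + 5) − 1363| < ε.

δ = min(2, ε/770)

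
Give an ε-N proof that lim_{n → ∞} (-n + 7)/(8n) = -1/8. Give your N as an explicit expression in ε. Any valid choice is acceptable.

N = (7/8)/ε

Suppose ε > 0. For n ≥ 1, |(-n + 7)/(8n) + 1/8| = |56|/(8(8n)) = 56/(8(8n)).
Since 8n ≥ 8n for n ≥ 1, this is ≤ 56/(8·8n) = (7/8)/n.
So |(-n + 7)/(8n) + 1/8| < ε whenever n > (7/8)/ε.
Take N = (7/8)/ε. If n > N then |(-n + 7)/(8n) + 1/8| ≤ (7/8)/n < ε.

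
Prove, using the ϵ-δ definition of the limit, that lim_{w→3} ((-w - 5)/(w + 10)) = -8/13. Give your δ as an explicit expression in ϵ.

δ = min(13/2, (169/10)ϵ)

Let ϵ > 0 be given. We want δ > 0 with 0 < |w − 3| < δ ⇒ |(-w - 5)/(w + 10) + 8/13| < ϵ.
Combining over a common denominator, (-w - 5)/(w + 10) + 8/13 = [(-w - 5)·13 − (-8)·(w + 10)] / [13·(w + 10)] = -5(w − 3) / (13(w + 10)).
So |(-w - 5)/(w + 10) + 8/13| = 5|w − 3| / (13·|w + 10|).
Require δ ≤ 13/2, so |w + 10| ≥ |13| − |w − 3| > 13 − 13/2 = 13/2.
Hence |(-w - 5)/(w + 10) + 8/13| < 5|w − 3|/(13·(13/2)) = (10/169)|w − 3|, which is < ϵ once |w − 3| < (169/10)ϵ.
Take δ = min(13/2, (169/10)ϵ). Then 0 < |w − 3| < δ forces both bounds, so |(-w - 5)/(w + 10) + 8/13| < ϵ.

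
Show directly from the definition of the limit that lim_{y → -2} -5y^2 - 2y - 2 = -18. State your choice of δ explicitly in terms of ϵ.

Let ϵ > 0. We want δ > 0 such that 0 < |y + 2| < δ implies |(-5y^2 - 2y - 2) + 18| < ϵ.
(-5y^2 - 2y - 2) + 18 = -5y^2 - 2y + 16 = (y + 2)(-5y + 8).
So |(-5y^2 - 2y - 2) + 18| = |y + 2|·|-5y + 8|.
Assume first that |y + 2| < 1, so |y| < 3. Then |-5y + 8| ≤ 5·3 + 8 = 23.
Hence |(-5y^2 - 2y - 2) + 18| ≤ 23|y + 2| < ϵ provided |y + 2| < ϵ/23.
Choosing δ = min(1, ϵ/23) ensures both conditions, hence |(-5y^2 - 2y - 2) + 18| < ϵ.

δ = min(1, ϵ/23)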